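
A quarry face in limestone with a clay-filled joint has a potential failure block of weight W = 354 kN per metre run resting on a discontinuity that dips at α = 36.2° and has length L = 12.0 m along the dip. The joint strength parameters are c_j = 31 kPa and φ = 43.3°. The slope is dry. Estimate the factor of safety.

Resolving the block weight along and normal to the plane and applying the Mohr–Coulomb strength on the joint:
N' = W cosα = 354·cos36.2° = 285.7 kN/m
Driving force T = W sinα = 354·sin36.2° = 209.1 kN/m
Resisting force R = c_j·L + N'·tanφ = 31·12.0 + 285.7·tan43.3° = 372.0 + 269.2 = 641.2 kN/m
FS = R / T = 641.2 / 209.1 = 3.067

FS = 3.07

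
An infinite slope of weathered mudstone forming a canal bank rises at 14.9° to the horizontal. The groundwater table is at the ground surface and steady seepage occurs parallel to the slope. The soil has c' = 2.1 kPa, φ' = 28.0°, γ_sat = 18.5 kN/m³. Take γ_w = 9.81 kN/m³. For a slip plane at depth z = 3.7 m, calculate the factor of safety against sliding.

With seepage parallel to the slope and the water table at the surface, the effective normal stress on the slip plane uses the buoyant unit weight γ' = γ_sat − γ_w while the driving shear stress uses γ_sat:
FS = [c' + γ' z cos²β tanφ'] / [γ_sat z sinβ cosβ]
γ' = 18.5 − 9.81 = 8.69 kN/m³
Numerator = 2.1 + 8.69·3.7·cos²14.9°·tan28.0° = 2.1 + 8.69·3.7·0.9339·0.5317 = 18.066 kPa
Denominator = 18.5·3.7·sin14.9°·cos14.9° = 18.5·3.7·0.2571·0.9664 = 17.009 kPa
FS = 18.066 / 17.009 = 1.062

FS = 1.06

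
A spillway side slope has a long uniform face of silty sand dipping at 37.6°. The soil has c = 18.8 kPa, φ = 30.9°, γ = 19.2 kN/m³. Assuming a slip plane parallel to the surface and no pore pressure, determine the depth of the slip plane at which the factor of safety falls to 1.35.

z = 3.54 m

Setting FS = 1.35 in FS = [c + γz cos²β tanφ] / [γz sinβ cosβ] and solving for z:
z = c / [γ cosβ (FS·sinβ − cosβ·tanφ)]
  = 18.8 / [19.2·cos37.6°·(1.35·sin37.6° − cos37.6°·tan30.9°)]
  = 18.8 / [19.2·0.7923·(1.35·0.6101 − 0.7923·0.5985)]
  = 18.8 / 5.3169 = 3.536 m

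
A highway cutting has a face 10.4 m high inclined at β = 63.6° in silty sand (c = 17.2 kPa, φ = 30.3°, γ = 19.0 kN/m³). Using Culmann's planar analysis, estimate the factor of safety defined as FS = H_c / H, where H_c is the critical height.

FS = 1.64

H_c = (4c/γ) · sinβ cosφ / [1 − cos(β − φ)]
    = (4·17.2/19.0) · sin63.6°·cos30.3° / [1 − cos33.3°]
    = 3.621 · 0.7734 / 0.1642 = 17.06 m
FS = H_c / H = 17.06 / 10.4 = 1.640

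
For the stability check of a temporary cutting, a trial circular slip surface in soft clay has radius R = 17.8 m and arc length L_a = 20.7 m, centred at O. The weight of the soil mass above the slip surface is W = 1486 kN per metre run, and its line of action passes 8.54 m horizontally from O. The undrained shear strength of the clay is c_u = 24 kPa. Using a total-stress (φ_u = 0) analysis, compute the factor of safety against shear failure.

FS = 0.70

Taking moments about the centre O, the resisting moment is provided by the undrained shear strength acting along the arc:
M_R = c_u·L_a·R = 24·20.70·17.8 = 8843.0 kN·m/m
M_D = W·d = 1486·8.54 = 12690.4 kN·m/m
FS = M_R / M_D = 8843.0 / 12690.4 = 0.697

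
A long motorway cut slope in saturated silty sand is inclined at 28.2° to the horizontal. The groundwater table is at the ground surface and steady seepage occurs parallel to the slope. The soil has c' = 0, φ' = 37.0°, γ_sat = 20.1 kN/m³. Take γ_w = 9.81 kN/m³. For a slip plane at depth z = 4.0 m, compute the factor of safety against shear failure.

With seepage parallel to the slope and the water table at the surface, the effective normal stress on the slip plane uses the buoyant unit weight γ' = γ_sat − γ_w while the driving shear stress uses γ_sat:
FS = [c' + γ' z cos²β tanφ'] / [γ_sat z sinβ cosβ]
(For c' = 0 this reduces to FS = (γ'/γ_sat)·tanφ'/tanβ.)
γ' = 20.1 − 9.81 = 10.29 kN/m³
Numerator = 0.0 + 10.29·4.0·cos²28.2°·tan37.0° = 0.0 + 10.29·4.0·0.7767·0.7536 = 24.090 kPa
Denominator = 20.1·4.0·sin28.2°·cos28.2° = 20.1·4.0·0.4726·0.8813 = 33.483 kPa
FS = 24.090 / 33.483 = 0.719

FS = 0.72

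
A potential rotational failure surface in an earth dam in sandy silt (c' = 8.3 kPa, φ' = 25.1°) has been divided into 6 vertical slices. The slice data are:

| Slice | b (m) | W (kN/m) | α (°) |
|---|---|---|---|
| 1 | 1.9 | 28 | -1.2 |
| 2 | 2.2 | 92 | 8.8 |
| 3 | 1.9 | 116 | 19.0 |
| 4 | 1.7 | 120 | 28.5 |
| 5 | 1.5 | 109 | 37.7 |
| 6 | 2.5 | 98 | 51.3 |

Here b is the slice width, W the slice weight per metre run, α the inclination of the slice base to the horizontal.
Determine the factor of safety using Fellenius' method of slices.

FS = 1.36

Ordinary method of slices: FS = Σ[c'·Δl_i + (W_i cosα_i)·tanφ'] / Σ W_i sinα_i, with Δl_i = b_i / cosα_i.
Slice 1: Δl = 1.9/cos(-1.2°) = 1.900 m; N'_1 = 28·cos(-1.2°) = 28.0; c'Δl = 15.77; W sinα = -0.6
Slice 2: Δl = 2.2/cos8.8° = 2.226 m; N'_2 = 92·cos8.8° = 90.9; c'Δl = 18.48; W sinα = 14.1
Slice 3: Δl = 1.9/cos19.0° = 2.009 m; N'_3 = 116·cos19.0° = 109.7; c'Δl = 16.68; W sinα = 37.8
Slice 4: Δl = 1.7/cos28.5° = 1.934 m; N'_4 = 120·cos28.5° = 105.5; c'Δl = 16.06; W sinα = 57.3
Slice 5: Δl = 1.5/cos37.7° = 1.896 m; N'_5 = 109·cos37.7° = 86.2; c'Δl = 15.74; W sinα = 66.7
Slice 6: Δl = 2.5/cos51.3° = 3.998 m; N'_6 = 98·cos51.3° = 61.3; c'Δl = 33.19; W sinα = 76.5
Σc'Δl = 115.9 kN/m; ΣN' = 481.6 kN/m; ΣW sinα = 251.7 kN/m
Resisting = 115.9 + 481.6·tan25.1° = 115.9 + 225.6 = 341.5 kN/m
FS = 341.5 / 251.7 = 1.357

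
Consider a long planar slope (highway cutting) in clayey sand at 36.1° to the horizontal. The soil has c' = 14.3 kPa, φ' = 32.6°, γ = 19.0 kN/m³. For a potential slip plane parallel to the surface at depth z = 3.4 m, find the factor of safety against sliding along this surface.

FS = 1.34

For an infinite slope with a slip plane parallel to the surface (no pore pressure): FS = [c' + γz cos²β tanφ'] / [γz sinβ cosβ].
γz = 19.0·3.4 = 64.60 kN/m²
Numerator = 14.3 + 64.60·cos²36.1°·tan32.6° = 14.3 + 64.60·0.6528·0.6395 = 41.271 kPa
Denominator = 64.60·sin36.1°·cos36.1° = 64.60·0.5892·0.8080 = 30.754 kPa
FS = 41.271 / 30.754 = 1.342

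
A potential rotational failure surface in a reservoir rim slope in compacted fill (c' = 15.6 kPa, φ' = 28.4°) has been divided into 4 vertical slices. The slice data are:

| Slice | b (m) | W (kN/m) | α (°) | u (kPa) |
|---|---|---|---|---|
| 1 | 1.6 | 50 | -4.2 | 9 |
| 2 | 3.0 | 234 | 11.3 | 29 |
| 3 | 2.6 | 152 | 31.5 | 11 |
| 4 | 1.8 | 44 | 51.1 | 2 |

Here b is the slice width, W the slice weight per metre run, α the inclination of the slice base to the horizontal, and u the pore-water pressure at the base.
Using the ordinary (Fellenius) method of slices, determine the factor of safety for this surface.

Ordinary method of slices: FS = Σ[c'·Δl_i + (W_i cosα_i − u_i·Δl_i)·tanφ'] / Σ W_i sinα_i, with Δl_i = b_i / cosα_i.
Slice 1: Δl = 1.6/cos(-4.2°) = 1.604 m; N'_1 = 50·cos(-4.2°) − 9·1.604 = 35.4; c'Δl = 25.03; W sinα = -3.7
Slice 2: Δl = 3.0/cos11.3° = 3.059 m; N'_2 = 234·cos11.3° − 29·3.059 = 140.7; c'Δl = 47.73; W sinα = 45.9
Slice 3: Δl = 2.6/cos31.5° = 3.049 m; N'_3 = 152·cos31.5° − 11·3.049 = 96.1; c'Δl = 47.57; W sinα = 79.4
Slice 4: Δl = 1.8/cos51.1° = 2.866 m; N'_4 = 44·cos51.1° − 2·2.866 = 21.9; c'Δl = 44.72; W sinα = 34.2
Σc'Δl = 165.0 kN/m; ΣN' = 294.1 kN/m; ΣW sinα = 155.9 kN/m
Resisting = 165.0 + 294.1·tan28.4° = 165.0 + 159.0 = 324.1 kN/m
FS = 324.1 / 155.9 = 2.079

FS = 2.08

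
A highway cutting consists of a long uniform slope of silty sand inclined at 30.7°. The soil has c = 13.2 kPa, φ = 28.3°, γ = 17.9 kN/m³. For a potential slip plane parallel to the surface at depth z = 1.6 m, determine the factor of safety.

For an infinite slope with a slip plane parallel to the surface (no pore pressure): FS = [c + γz cos²β tanφ] / [γz sinβ cosβ].
γz = 17.9·1.6 = 28.64 kN/m²
Numerator = 13.2 + 28.64·cos²30.7°·tan28.3° = 13.2 + 28.64·0.7393·0.5384 = 24.601 kPa
Denominator = 28.64·sin30.7°·cos30.7° = 28.64·0.5105·0.8599 = 12.573 kPa
FS = 24.601 / 12.573 = 1.957

FS = 1.96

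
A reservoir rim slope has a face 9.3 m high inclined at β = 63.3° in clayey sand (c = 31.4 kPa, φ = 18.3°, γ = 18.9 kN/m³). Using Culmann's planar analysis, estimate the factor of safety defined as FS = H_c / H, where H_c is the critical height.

FS = 2.07

H_c = (4c/γ) · sinβ cosφ / [1 − cos(β − φ)]
    = (4·31.4/18.9) · sin63.3°·cos18.3° / [1 − cos45.0°]
    = 6.646 · 0.8482 / 0.2929 = 19.24 m
FS = H_c / H = 19.24 / 9.3 = 2.069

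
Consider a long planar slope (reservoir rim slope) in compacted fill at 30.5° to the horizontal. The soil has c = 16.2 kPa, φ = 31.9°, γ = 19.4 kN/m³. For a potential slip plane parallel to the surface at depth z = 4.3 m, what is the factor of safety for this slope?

FS = 1.50

For an infinite slope with a slip plane parallel to the surface (no pore pressure): FS = [c + γz cos²β tanφ] / [γz sinβ cosβ].
γz = 19.4·4.3 = 83.42 kN/m²
Numerator = 16.2 + 83.42·cos²30.5°·tan31.9° = 16.2 + 83.42·0.7424·0.6224 = 54.749 kPa
Denominator = 83.42·sin30.5°·cos30.5° = 83.42·0.5075·0.8616 = 36.480 kPa
FS = 54.749 / 36.480 = 1.501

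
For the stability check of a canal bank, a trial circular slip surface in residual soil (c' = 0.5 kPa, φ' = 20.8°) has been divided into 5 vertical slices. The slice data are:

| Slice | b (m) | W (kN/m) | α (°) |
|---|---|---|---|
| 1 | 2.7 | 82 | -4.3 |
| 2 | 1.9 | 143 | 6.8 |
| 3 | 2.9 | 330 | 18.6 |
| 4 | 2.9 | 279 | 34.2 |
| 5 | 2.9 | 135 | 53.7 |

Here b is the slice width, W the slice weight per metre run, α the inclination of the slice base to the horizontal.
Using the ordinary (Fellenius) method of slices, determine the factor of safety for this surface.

Ordinary method of slices: FS = Σ[c'·Δl_i + (W_i cosα_i)·tanφ'] / Σ W_i sinα_i, with Δl_i = b_i / cosα_i.
Slice 1: Δl = 2.7/cos(-4.3°) = 2.708 m; N'_1 = 82·cos(-4.3°) = 81.8; c'Δl = 1.35; W sinα = -6.1
Slice 2: Δl = 1.9/cos6.8° = 1.913 m; N'_2 = 143·cos6.8° = 142.0; c'Δl = 0.96; W sinα = 16.9
Slice 3: Δl = 2.9/cos18.6° = 3.060 m; N'_3 = 330·cos18.6° = 312.8; c'Δl = 1.53; W sinα = 105.3
Slice 4: Δl = 2.9/cos34.2° = 3.506 m; N'_4 = 279·cos34.2° = 230.8; c'Δl = 1.75; W sinα = 156.8
Slice 5: Δl = 2.9/cos53.7° = 4.899 m; N'_5 = 135·cos53.7° = 79.9; c'Δl = 2.45; W sinα = 108.8
Σc'Δl = 8.0 kN/m; ΣN' = 847.2 kN/m; ΣW sinα = 381.7 kN/m
Resisting = 8.0 + 847.2·tan20.8° = 8.0 + 321.8 = 329.9 kN/m
FS = 329.9 / 381.7 = 0.864

FS = 0.86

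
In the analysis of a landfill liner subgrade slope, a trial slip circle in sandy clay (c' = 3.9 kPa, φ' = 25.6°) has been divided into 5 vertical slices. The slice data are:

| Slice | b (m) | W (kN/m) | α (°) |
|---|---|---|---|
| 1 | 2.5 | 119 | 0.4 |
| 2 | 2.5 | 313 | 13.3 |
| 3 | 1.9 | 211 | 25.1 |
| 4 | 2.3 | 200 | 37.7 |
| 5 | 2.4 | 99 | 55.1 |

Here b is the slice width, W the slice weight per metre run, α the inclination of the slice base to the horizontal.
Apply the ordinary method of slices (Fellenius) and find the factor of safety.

Ordinary method of slices: FS = Σ[c'·Δl_i + (W_i cosα_i)·tanφ'] / Σ W_i sinα_i, with Δl_i = b_i / cosα_i.
Slice 1: Δl = 2.5/cos0.4° = 2.500 m; N'_1 = 119·cos0.4° = 119.0; c'Δl = 9.75; W sinα = 0.8
Slice 2: Δl = 2.5/cos13.3° = 2.569 m; N'_2 = 313·cos13.3° = 304.6; c'Δl = 10.02; W sinα = 72.0
Slice 3: Δl = 1.9/cos25.1° = 2.098 m; N'_3 = 211·cos25.1° = 191.1; c'Δl = 8.18; W sinα = 89.5
Slice 4: Δl = 2.3/cos37.7° = 2.907 m; N'_4 = 200·cos37.7° = 158.2; c'Δl = 11.34; W sinα = 122.3
Slice 5: Δl = 2.4/cos55.1° = 4.195 m; N'_5 = 99·cos55.1° = 56.6; c'Δl = 16.36; W sinα = 81.2
Σc'Δl = 55.6 kN/m; ΣN' = 829.6 kN/m; ΣW sinα = 365.8 kN/m
Resisting = 55.6 + 829.6·tan25.6° = 55.6 + 397.5 = 453.1 kN/m
FS = 453.1 / 365.8 = 1.239

FS = 1.24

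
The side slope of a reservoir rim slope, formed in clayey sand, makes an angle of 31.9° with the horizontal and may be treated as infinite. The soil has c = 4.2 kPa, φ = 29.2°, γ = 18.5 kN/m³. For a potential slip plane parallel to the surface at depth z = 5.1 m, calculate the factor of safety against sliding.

For an infinite slope with a slip plane parallel to the surface (no pore pressure): FS = [c + γz cos²β tanφ] / [γz sinβ cosβ].
γz = 18.5·5.1 = 94.35 kN/m²
Numerator = 4.2 + 94.35·cos²31.9°·tan29.2° = 4.2 + 94.35·0.7208·0.5589 = 42.206 kPa
Denominator = 94.35·sin31.9°·cos31.9° = 94.35·0.5284·0.8490 = 42.328 kPa
FS = 42.206 / 42.328 = 0.997

FS = 1.00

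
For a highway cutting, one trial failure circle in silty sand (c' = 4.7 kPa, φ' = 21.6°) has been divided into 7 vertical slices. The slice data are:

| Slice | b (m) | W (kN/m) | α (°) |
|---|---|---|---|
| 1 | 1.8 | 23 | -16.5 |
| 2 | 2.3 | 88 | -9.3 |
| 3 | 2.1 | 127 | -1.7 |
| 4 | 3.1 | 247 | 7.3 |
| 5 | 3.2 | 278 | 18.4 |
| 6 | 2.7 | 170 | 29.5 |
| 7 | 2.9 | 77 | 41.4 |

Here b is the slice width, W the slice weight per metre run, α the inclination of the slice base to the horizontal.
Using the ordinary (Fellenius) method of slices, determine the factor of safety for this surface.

Ordinary method of slices: FS = Σ[c'·Δl_i + (W_i cosα_i)·tanφ'] / Σ W_i sinα_i, with Δl_i = b_i / cosα_i.
Slice 1: Δl = 1.8/cos(-16.5°) = 1.877 m; N'_1 = 23·cos(-16.5°) = 22.1; c'Δl = 8.82; W sinα = -6.5
Slice 2: Δl = 2.3/cos(-9.3°) = 2.331 m; N'_2 = 88·cos(-9.3°) = 86.8; c'Δl = 10.95; W sinα = -14.2
Slice 3: Δl = 2.1/cos(-1.7°) = 2.101 m; N'_3 = 127·cos(-1.7°) = 126.9; c'Δl = 9.87; W sinα = -3.8
Slice 4: Δl = 3.1/cos7.3° = 3.125 m; N'_4 = 247·cos7.3° = 245.0; c'Δl = 14.69; W sinα = 31.4
Slice 5: Δl = 3.2/cos18.4° = 3.372 m; N'_5 = 278·cos18.4° = 263.8; c'Δl = 15.85; W sinα = 87.8
Slice 6: Δl = 2.7/cos29.5° = 3.102 m; N'_6 = 170·cos29.5° = 148.0; c'Δl = 14.58; W sinα = 83.7
Slice 7: Δl = 2.9/cos41.4° = 3.866 m; N'_7 = 77·cos41.4° = 57.8; c'Δl = 18.17; W sinα = 50.9
Σc'Δl = 92.9 kN/m; ΣN' = 950.3 kN/m; ΣW sinα = 229.2 kN/m
Resisting = 92.9 + 950.3·tan21.6° = 92.9 + 376.3 = 469.2 kN/m
FS = 469.2 / 229.2 = 2.047

FS = 2.05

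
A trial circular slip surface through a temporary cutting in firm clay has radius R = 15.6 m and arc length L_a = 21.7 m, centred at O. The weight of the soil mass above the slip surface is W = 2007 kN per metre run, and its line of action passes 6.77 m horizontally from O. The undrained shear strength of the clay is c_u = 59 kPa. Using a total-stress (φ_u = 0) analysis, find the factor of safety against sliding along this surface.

Taking moments about the centre O, the resisting moment is provided by the undrained shear strength acting along the arc:
M_R = c_u·L_a·R = 59·21.70·15.6 = 19972.7 kN·m/m
M_D = W·d = 2007·6.77 = 13587.4 kN·m/m
FS = M_R / M_D = 19972.7 / 13587.4 = 1.470

FS = 1.47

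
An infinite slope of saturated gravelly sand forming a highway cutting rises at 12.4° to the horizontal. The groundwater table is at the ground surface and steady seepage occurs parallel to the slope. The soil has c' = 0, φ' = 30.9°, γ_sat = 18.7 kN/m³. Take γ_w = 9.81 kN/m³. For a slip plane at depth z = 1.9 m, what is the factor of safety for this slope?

FS = 1.29

With seepage parallel to the slope and the water table at the surface, the effective normal stress on the slip plane uses the buoyant unit weight γ' = γ_sat − γ_w while the driving shear stress uses γ_sat:
FS = [c' + γ' z cos²β tanφ'] / [γ_sat z sinβ cosβ]
(For c' = 0 this reduces to FS = (γ'/γ_sat)·tanφ'/tanβ.)
γ' = 18.7 − 9.81 = 8.89 kN/m³
Numerator = 0.0 + 8.89·1.9·cos²12.4°·tan30.9° = 0.0 + 8.89·1.9·0.9539·0.5985 = 9.643 kPa
Denominator = 18.7·1.9·sin12.4°·cos12.4° = 18.7·1.9·0.2147·0.9767 = 7.452 kPa
FS = 9.643 / 7.452 = 1.294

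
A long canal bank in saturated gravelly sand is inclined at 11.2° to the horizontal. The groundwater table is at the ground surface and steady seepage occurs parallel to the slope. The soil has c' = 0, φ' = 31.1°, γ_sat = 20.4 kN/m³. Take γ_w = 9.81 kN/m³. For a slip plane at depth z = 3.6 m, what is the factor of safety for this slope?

With seepage parallel to the slope and the water table at the surface, the effective normal stress on the slip plane uses the buoyant unit weight γ' = γ_sat − γ_w while the driving shear stress uses γ_sat:
FS = [c' + γ' z cos²β tanφ'] / [γ_sat z sinβ cosβ]
(For c' = 0 this reduces to FS = (γ'/γ_sat)·tanφ'/tanβ.)
γ' = 20.4 − 9.81 = 10.59 kN/m³
Numerator = 0.0 + 10.59·3.6·cos²11.2°·tan31.1° = 0.0 + 10.59·3.6·0.9623·0.6032 = 22.130 kPa
Denominator = 20.4·3.6·sin11.2°·cos11.2° = 20.4·3.6·0.1942·0.9810 = 13.993 kPa
FS = 22.130 / 13.993 = 1.582

FS = 1.58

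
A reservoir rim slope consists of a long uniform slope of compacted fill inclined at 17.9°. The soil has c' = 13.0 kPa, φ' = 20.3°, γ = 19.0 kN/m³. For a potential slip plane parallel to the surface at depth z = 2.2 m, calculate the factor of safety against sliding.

For an infinite slope with a slip plane parallel to the surface (no pore pressure): FS = [c' + γz cos²β tanφ'] / [γz sinβ cosβ].
γz = 19.0·2.2 = 41.80 kN/m²
Numerator = 13.0 + 41.80·cos²17.9°·tan20.3° = 13.0 + 41.80·0.9055·0.3699 = 27.002 kPa
Denominator = 41.80·sin17.9°·cos17.9° = 41.80·0.3074·0.9516 = 12.226 kPa
FS = 27.002 / 12.226 = 2.209

FS = 2.21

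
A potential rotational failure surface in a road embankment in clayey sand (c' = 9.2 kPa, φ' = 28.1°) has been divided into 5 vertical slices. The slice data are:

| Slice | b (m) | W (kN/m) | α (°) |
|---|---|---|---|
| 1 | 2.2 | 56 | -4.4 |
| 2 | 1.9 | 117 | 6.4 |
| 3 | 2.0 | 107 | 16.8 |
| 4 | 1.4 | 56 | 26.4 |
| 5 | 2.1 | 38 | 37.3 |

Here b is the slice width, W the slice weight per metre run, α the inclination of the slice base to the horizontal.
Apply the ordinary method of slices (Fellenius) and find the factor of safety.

Ordinary method of slices: FS = Σ[c'·Δl_i + (W_i cosα_i)·tanφ'] / Σ W_i sinα_i, with Δl_i = b_i / cosα_i.
Slice 1: Δl = 2.2/cos(-4.4°) = 2.207 m; N'_1 = 56·cos(-4.4°) = 55.8; c'Δl = 20.30; W sinα = -4.3
Slice 2: Δl = 1.9/cos6.4° = 1.912 m; N'_2 = 117·cos6.4° = 116.3; c'Δl = 17.59; W sinα = 13.0
Slice 3: Δl = 2.0/cos16.8° = 2.089 m; N'_3 = 107·cos16.8° = 102.4; c'Δl = 19.22; W sinα = 30.9
Slice 4: Δl = 1.4/cos26.4° = 1.563 m; N'_4 = 56·cos26.4° = 50.2; c'Δl = 14.38; W sinα = 24.9
Slice 5: Δl = 2.1/cos37.3° = 2.640 m; N'_5 = 38·cos37.3° = 30.2; c'Δl = 24.29; W sinα = 23.0
Σc'Δl = 95.8 kN/m; ΣN' = 354.9 kN/m; ΣW sinα = 87.6 kN/m
Resisting = 95.8 + 354.9·tan28.1° = 95.8 + 189.5 = 285.3 kN/m
FS = 285.3 / 87.6 = 3.257

FS = 3.26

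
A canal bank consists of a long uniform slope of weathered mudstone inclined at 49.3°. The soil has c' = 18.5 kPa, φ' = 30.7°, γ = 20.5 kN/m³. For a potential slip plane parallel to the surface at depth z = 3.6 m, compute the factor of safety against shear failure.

FS = 1.02

For an infinite slope with a slip plane parallel to the surface (no pore pressure): FS = [c' + γz cos²β tanφ'] / [γz sinβ cosβ].
γz = 20.5·3.6 = 73.80 kN/m²
Numerator = 18.5 + 73.80·cos²49.3°·tan30.7° = 18.5 + 73.80·0.4252·0.5938 = 37.133 kPa
Denominator = 73.80·sin49.3°·cos49.3° = 73.80·0.7581·0.6521 = 36.485 kPa
FS = 37.133 / 36.485 = 1.018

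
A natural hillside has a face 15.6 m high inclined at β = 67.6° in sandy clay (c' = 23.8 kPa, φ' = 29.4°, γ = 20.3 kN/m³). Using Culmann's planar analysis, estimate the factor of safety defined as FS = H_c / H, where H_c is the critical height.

FS = 1.13

H_c = (4c'/γ) · sinβ cosφ' / [1 − cos(β − φ')]
    = (4·23.8/20.3) · sin67.6°·cos29.4° / [1 − cos38.2°]
    = 4.690 · 0.8055 / 0.2141 = 17.64 m
FS = H_c / H = 17.64 / 15.6 = 1.131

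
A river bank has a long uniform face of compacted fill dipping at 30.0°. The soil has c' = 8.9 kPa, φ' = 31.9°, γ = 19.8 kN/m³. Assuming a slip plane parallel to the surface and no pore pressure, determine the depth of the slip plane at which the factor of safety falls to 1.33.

z = 4.12 m

Setting FS = 1.33 in FS = [c' + γz cos²β tanφ'] / [γz sinβ cosβ] and solving for z:
z = c' / [γ cosβ (FS·sinβ − cosβ·tanφ')]
  = 8.9 / [19.8·cos30.0°·(1.33·sin30.0° − cos30.0°·tan31.9°)]
  = 8.9 / [19.8·0.8660·(1.33·0.5000 − 0.8660·0.6224)]
  = 8.9 / 2.1596 = 4.121 m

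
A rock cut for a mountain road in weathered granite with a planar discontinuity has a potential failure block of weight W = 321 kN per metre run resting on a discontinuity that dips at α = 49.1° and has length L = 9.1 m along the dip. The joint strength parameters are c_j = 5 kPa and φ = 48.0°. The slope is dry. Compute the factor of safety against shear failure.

FS = 1.15

Resolving the block weight along and normal to the plane and applying the Mohr–Coulomb strength on the joint:
N' = W cosα = 321·cos49.1° = 210.2 kN/m
Driving force T = W sinα = 321·sin49.1° = 242.6 kN/m
Resisting force R = c_j·L + N'·tanφ = 5·9.1 + 210.2·tan48.0° = 45.5 + 233.4 = 278.9 kN/m
FS = R / T = 278.9 / 242.6 = 1.150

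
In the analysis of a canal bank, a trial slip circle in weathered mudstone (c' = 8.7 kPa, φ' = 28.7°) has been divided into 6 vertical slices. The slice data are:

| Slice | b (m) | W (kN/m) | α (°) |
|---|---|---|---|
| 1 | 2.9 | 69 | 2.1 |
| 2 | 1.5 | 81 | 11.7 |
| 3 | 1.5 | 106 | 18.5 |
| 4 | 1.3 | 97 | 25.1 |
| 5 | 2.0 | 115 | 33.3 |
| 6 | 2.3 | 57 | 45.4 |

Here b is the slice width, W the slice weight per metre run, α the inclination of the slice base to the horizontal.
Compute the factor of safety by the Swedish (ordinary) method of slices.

FS = 1.89

Ordinary method of slices: FS = Σ[c'·Δl_i + (W_i cosα_i)·tanφ'] / Σ W_i sinα_i, with Δl_i = b_i / cosα_i.
Slice 1: Δl = 2.9/cos2.1° = 2.902 m; N'_1 = 69·cos2.1° = 69.0; c'Δl = 25.25; W sinα = 2.5
Slice 2: Δl = 1.5/cos11.7° = 1.532 m; N'_2 = 81·cos11.7° = 79.3; c'Δl = 13.33; W sinα = 16.4
Slice 3: Δl = 1.5/cos18.5° = 1.582 m; N'_3 = 106·cos18.5° = 100.5; c'Δl = 13.76; W sinα = 33.6
Slice 4: Δl = 1.3/cos25.1° = 1.436 m; N'_4 = 97·cos25.1° = 87.8; c'Δl = 12.49; W sinα = 41.1
Slice 5: Δl = 2.0/cos33.3° = 2.393 m; N'_5 = 115·cos33.3° = 96.1; c'Δl = 20.82; W sinα = 63.1
Slice 6: Δl = 2.3/cos45.4° = 3.276 m; N'_6 = 57·cos45.4° = 40.0; c'Δl = 28.50; W sinα = 40.6
Σc'Δl = 114.1 kN/m; ΣN' = 472.8 kN/m; ΣW sinα = 197.5 kN/m
Resisting = 114.1 + 472.8·tan28.7° = 114.1 + 258.8 = 373.0 kN/m
FS = 373.0 / 197.5 = 1.889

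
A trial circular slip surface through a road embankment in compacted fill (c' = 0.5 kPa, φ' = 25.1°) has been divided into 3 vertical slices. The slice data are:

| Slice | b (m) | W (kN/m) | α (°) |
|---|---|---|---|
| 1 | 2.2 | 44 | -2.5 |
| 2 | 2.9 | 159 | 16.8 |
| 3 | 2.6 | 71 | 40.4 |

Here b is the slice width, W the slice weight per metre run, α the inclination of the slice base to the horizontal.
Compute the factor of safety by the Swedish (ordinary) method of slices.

Ordinary method of slices: FS = Σ[c'·Δl_i + (W_i cosα_i)·tanφ'] / Σ W_i sinα_i, with Δl_i = b_i / cosα_i.
Slice 1: Δl = 2.2/cos(-2.5°) = 2.202 m; N'_1 = 44·cos(-2.5°) = 44.0; c'Δl = 1.10; W sinα = -1.9
Slice 2: Δl = 2.9/cos16.8° = 3.029 m; N'_2 = 159·cos16.8° = 152.2; c'Δl = 1.51; W sinα = 46.0
Slice 3: Δl = 2.6/cos40.4° = 3.414 m; N'_3 = 71·cos40.4° = 54.1; c'Δl = 1.71; W sinα = 46.0
Σc'Δl = 4.3 kN/m; ΣN' = 250.2 kN/m; ΣW sinα = 90.1 kN/m
Resisting = 4.3 + 250.2·tan25.1° = 4.3 + 117.2 = 121.5 kN/m
FS = 121.5 / 90.1 = 1.350

FS = 1.35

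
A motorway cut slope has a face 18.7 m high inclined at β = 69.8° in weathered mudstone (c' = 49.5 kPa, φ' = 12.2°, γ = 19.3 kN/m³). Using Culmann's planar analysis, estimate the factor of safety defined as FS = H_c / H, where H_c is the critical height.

H_c = (4c'/γ) · sinβ cosφ' / [1 − cos(β − φ')]
    = (4·49.5/19.3) · sin69.8°·cos12.2° / [1 − cos57.6°]
    = 10.259 · 0.9173 / 0.4642 = 20.27 m
FS = H_c / H = 20.27 / 18.7 = 1.084

FS = 1.08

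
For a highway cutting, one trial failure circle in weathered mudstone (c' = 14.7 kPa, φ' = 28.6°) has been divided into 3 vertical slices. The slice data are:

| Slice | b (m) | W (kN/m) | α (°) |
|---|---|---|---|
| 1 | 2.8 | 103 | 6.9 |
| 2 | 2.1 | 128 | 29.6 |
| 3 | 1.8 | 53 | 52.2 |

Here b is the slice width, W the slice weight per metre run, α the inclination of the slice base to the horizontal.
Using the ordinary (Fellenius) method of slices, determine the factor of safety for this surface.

FS = 2.16

Ordinary method of slices: FS = Σ[c'·Δl_i + (W_i cosα_i)·tanφ'] / Σ W_i sinα_i, with Δl_i = b_i / cosα_i.
Slice 1: Δl = 2.8/cos6.9° = 2.820 m; N'_1 = 103·cos6.9° = 102.3; c'Δl = 41.46; W sinα = 12.4
Slice 2: Δl = 2.1/cos29.6° = 2.415 m; N'_2 = 128·cos29.6° = 111.3; c'Δl = 35.50; W sinα = 63.2
Slice 3: Δl = 1.8/cos52.2° = 2.937 m; N'_3 = 53·cos52.2° = 32.5; c'Δl = 43.17; W sinα = 41.9
Σc'Δl = 120.1 kN/m; ΣN' = 246.0 kN/m; ΣW sinα = 117.5 kN/m
Resisting = 120.1 + 246.0·tan28.6° = 120.1 + 134.1 = 254.3 kN/m
FS = 254.3 / 117.5 = 2.164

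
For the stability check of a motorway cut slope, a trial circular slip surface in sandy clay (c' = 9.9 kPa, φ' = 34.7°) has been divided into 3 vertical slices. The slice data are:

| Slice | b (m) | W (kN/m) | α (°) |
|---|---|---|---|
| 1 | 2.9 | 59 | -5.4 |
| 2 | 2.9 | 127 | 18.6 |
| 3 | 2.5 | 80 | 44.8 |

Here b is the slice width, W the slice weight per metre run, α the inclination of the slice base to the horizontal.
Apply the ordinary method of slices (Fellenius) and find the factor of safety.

FS = 2.82

Ordinary method of slices: FS = Σ[c'·Δl_i + (W_i cosα_i)·tanφ'] / Σ W_i sinα_i, with Δl_i = b_i / cosα_i.
Slice 1: Δl = 2.9/cos(-5.4°) = 2.913 m; N'_1 = 59·cos(-5.4°) = 58.7; c'Δl = 28.84; W sinα = -5.6
Slice 2: Δl = 2.9/cos18.6° = 3.060 m; N'_2 = 127·cos18.6° = 120.4; c'Δl = 30.29; W sinα = 40.5
Slice 3: Δl = 2.5/cos44.8° = 3.523 m; N'_3 = 80·cos44.8° = 56.8; c'Δl = 34.88; W sinα = 56.4
Σc'Δl = 94.0 kN/m; ΣN' = 235.9 kN/m; ΣW sinα = 91.3 kN/m
Resisting = 94.0 + 235.9·tan34.7° = 94.0 + 163.3 = 257.3 kN/m
FS = 257.3 / 91.3 = 2.818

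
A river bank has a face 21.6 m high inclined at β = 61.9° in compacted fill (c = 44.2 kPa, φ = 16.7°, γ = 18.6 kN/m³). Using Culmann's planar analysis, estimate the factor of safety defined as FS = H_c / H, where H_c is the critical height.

H_c = (4c/γ) · sinβ cosφ / [1 − cos(β − φ)]
    = (4·44.2/18.6) · sin61.9°·cos16.7° / [1 − cos45.2°]
    = 9.505 · 0.8449 / 0.2954 = 27.19 m
FS = H_c / H = 27.19 / 21.6 = 1.259

FS = 1.26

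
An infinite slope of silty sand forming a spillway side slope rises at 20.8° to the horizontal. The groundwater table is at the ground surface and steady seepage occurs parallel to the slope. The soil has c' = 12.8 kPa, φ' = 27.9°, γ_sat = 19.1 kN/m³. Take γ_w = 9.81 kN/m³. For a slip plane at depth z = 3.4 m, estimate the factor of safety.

FS = 1.27

With seepage parallel to the slope and the water table at the surface, the effective normal stress on the slip plane uses the buoyant unit weight γ' = γ_sat − γ_w while the driving shear stress uses γ_sat:
FS = [c' + γ' z cos²β tanφ'] / [γ_sat z sinβ cosβ]
γ' = 19.1 − 9.81 = 9.29 kN/m³
Numerator = 12.8 + 9.29·3.4·cos²20.8°·tan27.9° = 12.8 + 9.29·3.4·0.8739·0.5295 = 27.415 kPa
Denominator = 19.1·3.4·sin20.8°·cos20.8° = 19.1·3.4·0.3551·0.9348 = 21.558 kPa
FS = 27.415 / 21.558 = 1.272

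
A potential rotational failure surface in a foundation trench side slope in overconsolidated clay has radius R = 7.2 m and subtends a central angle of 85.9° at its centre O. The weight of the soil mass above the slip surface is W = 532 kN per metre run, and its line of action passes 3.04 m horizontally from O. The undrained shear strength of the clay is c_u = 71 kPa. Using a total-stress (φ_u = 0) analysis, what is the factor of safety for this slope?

Taking moments about the centre O, the resisting moment is provided by the undrained shear strength acting along the arc:
Arc length L_a = R·θ = 7.2·(85.9°·π/180) = 7.2·1.4992 = 10.79 m
M_R = c_u·L_a·R = 71·10.79·7.2 = 5518.2 kN·m/m
M_D = W·d = 532·3.04 = 1617.3 kN·m/m
FS = M_R / M_D = 5518.2 / 1617.3 = 3.412

FS = 3.41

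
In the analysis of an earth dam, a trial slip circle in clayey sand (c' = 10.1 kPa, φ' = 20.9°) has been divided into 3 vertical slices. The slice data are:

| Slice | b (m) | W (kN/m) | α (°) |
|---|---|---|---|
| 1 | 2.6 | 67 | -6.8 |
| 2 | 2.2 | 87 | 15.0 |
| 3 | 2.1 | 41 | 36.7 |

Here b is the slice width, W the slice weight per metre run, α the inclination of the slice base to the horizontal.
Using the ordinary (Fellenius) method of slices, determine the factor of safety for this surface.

Ordinary method of slices: FS = Σ[c'·Δl_i + (W_i cosα_i)·tanφ'] / Σ W_i sinα_i, with Δl_i = b_i / cosα_i.
Slice 1: Δl = 2.6/cos(-6.8°) = 2.618 m; N'_1 = 67·cos(-6.8°) = 66.5; c'Δl = 26.45; W sinα = -7.9
Slice 2: Δl = 2.2/cos15.0° = 2.278 m; N'_2 = 87·cos15.0° = 84.0; c'Δl = 23.00; W sinα = 22.5
Slice 3: Δl = 2.1/cos36.7° = 2.619 m; N'_3 = 41·cos36.7° = 32.9; c'Δl = 26.45; W sinα = 24.5
Σc'Δl = 75.9 kN/m; ΣN' = 183.4 kN/m; ΣW sinα = 39.1 kN/m
Resisting = 75.9 + 183.4·tan20.9° = 75.9 + 70.0 = 146.0 kN/m
FS = 146.0 / 39.1 = 3.734

FS = 3.73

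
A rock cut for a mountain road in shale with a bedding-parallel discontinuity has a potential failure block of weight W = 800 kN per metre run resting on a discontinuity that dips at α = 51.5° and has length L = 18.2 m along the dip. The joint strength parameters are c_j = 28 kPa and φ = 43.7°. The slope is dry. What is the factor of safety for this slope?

FS = 1.57

Resolving the block weight along and normal to the plane and applying the Mohr–Coulomb strength on the joint:
N' = W cosα = 800·cos51.5° = 498.0 kN/m
Driving force T = W sinα = 800·sin51.5° = 626.1 kN/m
Resisting force R = c_j·L + N'·tanφ = 28·18.2 + 498.0·tan43.7° = 509.6 + 475.9 = 985.5 kN/m
FS = R / T = 985.5 / 626.1 = 1.574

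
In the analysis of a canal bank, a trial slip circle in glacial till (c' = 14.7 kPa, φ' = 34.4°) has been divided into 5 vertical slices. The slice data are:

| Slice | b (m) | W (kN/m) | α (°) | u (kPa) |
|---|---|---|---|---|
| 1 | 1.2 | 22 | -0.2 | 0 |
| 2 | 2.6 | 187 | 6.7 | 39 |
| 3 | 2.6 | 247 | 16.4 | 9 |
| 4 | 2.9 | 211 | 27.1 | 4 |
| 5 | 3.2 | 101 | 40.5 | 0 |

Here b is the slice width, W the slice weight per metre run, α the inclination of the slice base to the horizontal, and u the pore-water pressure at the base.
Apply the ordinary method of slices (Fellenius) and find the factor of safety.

Ordinary method of slices: FS = Σ[c'·Δl_i + (W_i cosα_i − u_i·Δl_i)·tanφ'] / Σ W_i sinα_i, with Δl_i = b_i / cosα_i.
Slice 1: Δl = 1.2/cos(-0.2°) = 1.200 m; N'_1 = 22·cos(-0.2°) − 0·1.200 = 22.0; c'Δl = 17.64; W sinα = -0.1
Slice 2: Δl = 2.6/cos6.7° = 2.618 m; N'_2 = 187·cos6.7° − 39·2.618 = 83.6; c'Δl = 38.48; W sinα = 21.8
Slice 3: Δl = 2.6/cos16.4° = 2.710 m; N'_3 = 247·cos16.4° − 9·2.710 = 212.6; c'Δl = 39.84; W sinα = 69.7
Slice 4: Δl = 2.9/cos27.1° = 3.258 m; N'_4 = 211·cos27.1° − 4·3.258 = 174.8; c'Δl = 47.89; W sinα = 96.1
Slice 5: Δl = 3.2/cos40.5° = 4.208 m; N'_5 = 101·cos40.5° − 0·4.208 = 76.8; c'Δl = 61.86; W sinα = 65.6
Σc'Δl = 205.7 kN/m; ΣN' = 569.8 kN/m; ΣW sinα = 253.2 kN/m
Resisting = 205.7 + 569.8·tan34.4° = 205.7 + 390.1 = 595.9 kN/m
FS = 595.9 / 253.2 = 2.353

FS = 2.35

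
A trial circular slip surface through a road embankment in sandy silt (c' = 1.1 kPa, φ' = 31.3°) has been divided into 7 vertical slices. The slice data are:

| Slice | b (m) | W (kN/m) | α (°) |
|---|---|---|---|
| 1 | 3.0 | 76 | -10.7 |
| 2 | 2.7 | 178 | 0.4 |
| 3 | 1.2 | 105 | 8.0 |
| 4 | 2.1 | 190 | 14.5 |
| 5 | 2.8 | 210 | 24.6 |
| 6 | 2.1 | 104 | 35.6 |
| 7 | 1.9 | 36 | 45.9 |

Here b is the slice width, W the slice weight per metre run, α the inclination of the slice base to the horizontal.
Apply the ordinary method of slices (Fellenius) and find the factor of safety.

Ordinary method of slices: FS = Σ[c'·Δl_i + (W_i cosα_i)·tanφ'] / Σ W_i sinα_i, with Δl_i = b_i / cosα_i.
Slice 1: Δl = 3.0/cos(-10.7°) = 3.053 m; N'_1 = 76·cos(-10.7°) = 74.7; c'Δl = 3.36; W sinα = -14.1
Slice 2: Δl = 2.7/cos0.4° = 2.700 m; N'_2 = 178·cos0.4° = 178.0; c'Δl = 2.97; W sinα = 1.2
Slice 3: Δl = 1.2/cos8.0° = 1.212 m; N'_3 = 105·cos8.0° = 104.0; c'Δl = 1.33; W sinα = 14.6
Slice 4: Δl = 2.1/cos14.5° = 2.169 m; N'_4 = 190·cos14.5° = 183.9; c'Δl = 2.39; W sinα = 47.6
Slice 5: Δl = 2.8/cos24.6° = 3.080 m; N'_5 = 210·cos24.6° = 190.9; c'Δl = 3.39; W sinα = 87.4
Slice 6: Δl = 2.1/cos35.6° = 2.583 m; N'_6 = 104·cos35.6° = 84.6; c'Δl = 2.84; W sinα = 60.5
Slice 7: Δl = 1.9/cos45.9° = 2.730 m; N'_7 = 36·cos45.9° = 25.1; c'Δl = 3.00; W sinα = 25.9
Σc'Δl = 19.3 kN/m; ΣN' = 841.2 kN/m; ΣW sinα = 223.1 kN/m
Resisting = 19.3 + 841.2·tan31.3° = 19.3 + 511.4 = 530.7 kN/m
FS = 530.7 / 223.1 = 2.378

FS = 2.38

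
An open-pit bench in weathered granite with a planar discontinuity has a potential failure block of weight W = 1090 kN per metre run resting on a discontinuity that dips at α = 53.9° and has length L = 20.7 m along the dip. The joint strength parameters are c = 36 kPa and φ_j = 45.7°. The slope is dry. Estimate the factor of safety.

Resolving the block weight along and normal to the plane and applying the Mohr–Coulomb strength on the joint:
N' = W cosα = 1090·cos53.9° = 642.2 kN/m
Driving force T = W sinα = 1090·sin53.9° = 880.7 kN/m
Resisting force R = c·L + N'·tanφ_j = 36·20.7 + 642.2·tan45.7° = 745.2 + 658.1 = 1403.3 kN/m
FS = R / T = 1403.3 / 880.7 = 1.593

FS = 1.59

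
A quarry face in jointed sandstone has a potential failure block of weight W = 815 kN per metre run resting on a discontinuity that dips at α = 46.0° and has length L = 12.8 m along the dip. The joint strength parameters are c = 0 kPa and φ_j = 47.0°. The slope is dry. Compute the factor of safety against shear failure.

Resolving the block weight along and normal to the plane and applying the Mohr–Coulomb strength on the joint:
N' = W cosα = 815·cos46.0° = 566.1 kN/m
Driving force T = W sinα = 815·sin46.0° = 586.3 kN/m
Resisting force R = c·L + N'·tanφ_j = 0·12.8 + 566.1·tan47.0° = 0.0 + 607.1 = 607.1 kN/m
FS = R / T = 607.1 / 586.3 = 1.036

FS = 1.04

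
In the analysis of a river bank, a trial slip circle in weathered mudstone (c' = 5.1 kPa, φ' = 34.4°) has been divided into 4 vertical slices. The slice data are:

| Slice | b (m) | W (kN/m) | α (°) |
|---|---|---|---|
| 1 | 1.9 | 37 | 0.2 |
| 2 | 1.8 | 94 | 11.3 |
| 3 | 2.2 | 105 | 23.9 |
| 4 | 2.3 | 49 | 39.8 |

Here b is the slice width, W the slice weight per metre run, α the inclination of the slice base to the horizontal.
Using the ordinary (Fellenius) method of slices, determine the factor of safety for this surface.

Ordinary method of slices: FS = Σ[c'·Δl_i + (W_i cosα_i)·tanφ'] / Σ W_i sinα_i, with Δl_i = b_i / cosα_i.
Slice 1: Δl = 1.9/cos0.2° = 1.900 m; N'_1 = 37·cos0.2° = 37.0; c'Δl = 9.69; W sinα = 0.1
Slice 2: Δl = 1.8/cos11.3° = 1.836 m; N'_2 = 94·cos11.3° = 92.2; c'Δl = 9.36; W sinα = 18.4
Slice 3: Δl = 2.2/cos23.9° = 2.406 m; N'_3 = 105·cos23.9° = 96.0; c'Δl = 12.27; W sinα = 42.5
Slice 4: Δl = 2.3/cos39.8° = 2.994 m; N'_4 = 49·cos39.8° = 37.6; c'Δl = 15.27; W sinα = 31.4
Σc'Δl = 46.6 kN/m; ΣN' = 262.8 kN/m; ΣW sinα = 92.5 kN/m
Resisting = 46.6 + 262.8·tan34.4° = 46.6 + 180.0 = 226.5 kN/m
FS = 226.5 / 92.5 = 2.450

FS = 2.45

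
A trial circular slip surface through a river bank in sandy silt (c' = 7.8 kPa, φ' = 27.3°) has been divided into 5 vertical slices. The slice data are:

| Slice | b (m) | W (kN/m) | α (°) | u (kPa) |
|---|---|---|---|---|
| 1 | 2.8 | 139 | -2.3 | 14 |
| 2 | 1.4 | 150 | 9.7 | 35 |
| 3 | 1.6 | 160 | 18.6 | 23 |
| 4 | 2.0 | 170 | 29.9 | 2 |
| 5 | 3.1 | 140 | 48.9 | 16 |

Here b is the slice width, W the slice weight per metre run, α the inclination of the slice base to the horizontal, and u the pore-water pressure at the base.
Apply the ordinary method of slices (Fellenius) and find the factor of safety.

FS = 1.32

Ordinary method of slices: FS = Σ[c'·Δl_i + (W_i cosα_i − u_i·Δl_i)·tanφ'] / Σ W_i sinα_i, with Δl_i = b_i / cosα_i.
Slice 1: Δl = 2.8/cos(-2.3°) = 2.802 m; N'_1 = 139·cos(-2.3°) − 14·2.802 = 99.7; c'Δl = 21.86; W sinα = -5.6
Slice 2: Δl = 1.4/cos9.7° = 1.420 m; N'_2 = 150·cos9.7° − 35·1.420 = 98.1; c'Δl = 11.08; W sinα = 25.3
Slice 3: Δl = 1.6/cos18.6° = 1.688 m; N'_3 = 160·cos18.6° − 23·1.688 = 112.8; c'Δl = 13.17; W sinα = 51.0
Slice 4: Δl = 2.0/cos29.9° = 2.307 m; N'_4 = 170·cos29.9° − 2·2.307 = 142.8; c'Δl = 18.00; W sinα = 84.7
Slice 5: Δl = 3.1/cos48.9° = 4.716 m; N'_5 = 140·cos48.9° − 16·4.716 = 16.6; c'Δl = 36.78; W sinα = 105.5
Σc'Δl = 100.9 kN/m; ΣN' = 470.0 kN/m; ΣW sinα = 261.0 kN/m
Resisting = 100.9 + 470.0·tan27.3° = 100.9 + 242.6 = 343.4 kN/m
FS = 343.4 / 261.0 = 1.316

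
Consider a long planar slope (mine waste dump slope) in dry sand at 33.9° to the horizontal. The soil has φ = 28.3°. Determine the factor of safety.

FS = 0.80

For a dry cohesionless infinite slope the factor of safety is FS = tanφ / tanβ.
FS = tan28.3° / tan33.9° = 0.5384 / 0.6720 = 0.801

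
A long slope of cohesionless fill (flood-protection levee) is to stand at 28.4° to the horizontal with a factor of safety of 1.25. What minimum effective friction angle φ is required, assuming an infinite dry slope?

φ = 34.1°

FS = tanφ/tanβ ⇒ tanφ = FS · tanβ = 1.25 · tan28.4° = 0.6759
φ = arctan(0.6759) = 34.05°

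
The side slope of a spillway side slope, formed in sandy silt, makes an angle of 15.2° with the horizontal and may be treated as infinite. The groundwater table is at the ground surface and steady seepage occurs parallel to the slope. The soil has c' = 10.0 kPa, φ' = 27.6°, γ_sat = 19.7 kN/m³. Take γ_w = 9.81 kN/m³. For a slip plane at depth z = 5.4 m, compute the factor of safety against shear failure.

FS = 1.34

With seepage parallel to the slope and the water table at the surface, the effective normal stress on the slip plane uses the buoyant unit weight γ' = γ_sat − γ_w while the driving shear stress uses γ_sat:
FS = [c' + γ' z cos²β tanφ'] / [γ_sat z sinβ cosβ]
γ' = 19.7 − 9.81 = 9.89 kN/m³
Numerator = 10.0 + 9.89·5.4·cos²15.2°·tan27.6° = 10.0 + 9.89·5.4·0.9313·0.5228 = 36.001 kPa
Denominator = 19.7·5.4·sin15.2°·cos15.2° = 19.7·5.4·0.2622·0.9650 = 26.916 kPa
FS = 36.001 / 26.916 = 1.338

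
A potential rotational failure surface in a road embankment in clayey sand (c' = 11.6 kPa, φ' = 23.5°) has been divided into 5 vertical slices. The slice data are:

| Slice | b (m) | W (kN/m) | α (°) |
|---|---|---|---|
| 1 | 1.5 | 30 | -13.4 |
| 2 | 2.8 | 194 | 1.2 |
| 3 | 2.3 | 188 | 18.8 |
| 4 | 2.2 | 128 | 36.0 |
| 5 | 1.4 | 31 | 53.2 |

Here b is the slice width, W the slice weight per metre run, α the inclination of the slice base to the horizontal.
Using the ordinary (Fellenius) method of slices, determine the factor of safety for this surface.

Ordinary method of slices: FS = Σ[c'·Δl_i + (W_i cosα_i)·tanφ'] / Σ W_i sinα_i, with Δl_i = b_i / cosα_i.
Slice 1: Δl = 1.5/cos(-13.4°) = 1.542 m; N'_1 = 30·cos(-13.4°) = 29.2; c'Δl = 17.89; W sinα = -7.0
Slice 2: Δl = 2.8/cos1.2° = 2.801 m; N'_2 = 194·cos1.2° = 194.0; c'Δl = 32.49; W sinα = 4.1
Slice 3: Δl = 2.3/cos18.8° = 2.430 m; N'_3 = 188·cos18.8° = 178.0; c'Δl = 28.18; W sinα = 60.6
Slice 4: Δl = 2.2/cos36.0° = 2.719 m; N'_4 = 128·cos36.0° = 103.6; c'Δl = 31.54; W sinα = 75.2
Slice 5: Δl = 1.4/cos53.2° = 2.337 m; N'_5 = 31·cos53.2° = 18.6; c'Δl = 27.11; W sinα = 24.8
Σc'Δl = 137.2 kN/m; ΣN' = 523.2 kN/m; ΣW sinα = 157.8 kN/m
Resisting = 137.2 + 523.2·tan23.5° = 137.2 + 227.5 = 364.7 kN/m
FS = 364.7 / 157.8 = 2.312

FS = 2.31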